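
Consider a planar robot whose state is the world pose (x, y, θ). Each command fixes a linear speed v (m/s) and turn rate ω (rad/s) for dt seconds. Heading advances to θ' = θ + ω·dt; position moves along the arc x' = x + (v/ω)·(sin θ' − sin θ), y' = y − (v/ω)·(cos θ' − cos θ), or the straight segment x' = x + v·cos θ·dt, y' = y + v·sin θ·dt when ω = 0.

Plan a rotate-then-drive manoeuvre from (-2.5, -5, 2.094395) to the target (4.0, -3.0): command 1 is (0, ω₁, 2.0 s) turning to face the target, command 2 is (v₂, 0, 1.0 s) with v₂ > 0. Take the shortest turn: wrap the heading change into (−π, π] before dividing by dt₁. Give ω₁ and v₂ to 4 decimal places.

ω₁ = -0.8979, v₂ = 6.8007

heading to target = atan2(-3−-5, 4−-2.5) = 0.2985
Δθ = wrap(0.2985 − 2.0944) = -1.7959; ω₁ = Δθ/dt₁ = -0.8979
distance = √((4−-2.5)² + (-3−-5)²) = 6.8007; v₂ = distance/dt₂ = 6.8007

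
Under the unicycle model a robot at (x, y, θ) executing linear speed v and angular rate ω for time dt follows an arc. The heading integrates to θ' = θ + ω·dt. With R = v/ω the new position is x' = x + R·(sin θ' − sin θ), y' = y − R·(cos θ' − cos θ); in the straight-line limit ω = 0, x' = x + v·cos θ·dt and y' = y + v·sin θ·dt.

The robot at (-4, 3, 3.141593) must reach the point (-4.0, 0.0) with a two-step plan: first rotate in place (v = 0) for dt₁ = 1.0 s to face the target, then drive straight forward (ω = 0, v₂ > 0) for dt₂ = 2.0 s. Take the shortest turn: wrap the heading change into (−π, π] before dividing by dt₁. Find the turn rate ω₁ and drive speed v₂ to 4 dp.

heading to target = atan2(0−3, -4−-4) = -1.5708
Δθ = wrap(-1.5708 − 3.1416) = 1.5708; ω₁ = Δθ/dt₁ = 1.5708
distance = √((-4−-4)² + (0−3)²) = 3.0000; v₂ = distance/dt₂ = 1.5000

ω₁ = 1.5708, v₂ = 1.5000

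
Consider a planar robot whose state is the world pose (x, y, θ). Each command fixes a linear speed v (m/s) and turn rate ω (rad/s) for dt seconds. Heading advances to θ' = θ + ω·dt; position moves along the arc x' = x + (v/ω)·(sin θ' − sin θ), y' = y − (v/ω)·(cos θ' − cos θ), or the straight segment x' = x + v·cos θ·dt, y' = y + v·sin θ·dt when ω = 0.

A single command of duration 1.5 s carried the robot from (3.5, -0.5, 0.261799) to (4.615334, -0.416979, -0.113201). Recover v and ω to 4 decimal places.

Δθ = -0.113201 − 0.261799 = -0.375000
ω = Δθ/dt = -0.375000/1.5 = -0.2500
R = Δx/(sin θ' − sin θ) = -3.0000
v = R·ω = -3.0000·-0.2500 = 0.7500

v = 0.7500, ω = -0.2500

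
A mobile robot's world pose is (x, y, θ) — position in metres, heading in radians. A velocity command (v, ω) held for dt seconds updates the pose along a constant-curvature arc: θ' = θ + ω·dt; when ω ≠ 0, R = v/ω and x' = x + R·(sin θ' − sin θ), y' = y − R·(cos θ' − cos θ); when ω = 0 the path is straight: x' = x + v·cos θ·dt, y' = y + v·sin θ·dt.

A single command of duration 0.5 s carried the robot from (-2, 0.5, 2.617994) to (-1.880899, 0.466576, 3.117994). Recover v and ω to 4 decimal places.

Δθ = 3.117994 − 2.617994 = 0.500000
ω = Δθ/dt = 0.500000/0.5 = 1.0000
R = Δx/(sin θ' − sin θ) = -0.2500
v = R·ω = -0.2500·1.0000 = -0.2500

v = -0.2500, ω = 1.0000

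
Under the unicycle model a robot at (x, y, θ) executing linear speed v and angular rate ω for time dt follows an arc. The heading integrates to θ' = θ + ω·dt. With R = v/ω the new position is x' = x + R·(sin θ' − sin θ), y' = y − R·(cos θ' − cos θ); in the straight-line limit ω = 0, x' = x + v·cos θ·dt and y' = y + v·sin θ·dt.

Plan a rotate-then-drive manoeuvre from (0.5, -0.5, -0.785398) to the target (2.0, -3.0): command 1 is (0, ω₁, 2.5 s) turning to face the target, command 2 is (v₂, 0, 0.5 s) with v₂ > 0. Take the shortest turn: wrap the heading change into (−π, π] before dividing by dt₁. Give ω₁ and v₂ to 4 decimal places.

ω₁ = -0.0980, v₂ = 5.8310

heading to target = atan2(-3−-0.5, 2−0.5) = -1.0304
Δθ = wrap(-1.0304 − -0.7854) = -0.2450; ω₁ = Δθ/dt₁ = -0.0980
distance = √((2−0.5)² + (-3−-0.5)²) = 2.9155; v₂ = distance/dt₂ = 5.8310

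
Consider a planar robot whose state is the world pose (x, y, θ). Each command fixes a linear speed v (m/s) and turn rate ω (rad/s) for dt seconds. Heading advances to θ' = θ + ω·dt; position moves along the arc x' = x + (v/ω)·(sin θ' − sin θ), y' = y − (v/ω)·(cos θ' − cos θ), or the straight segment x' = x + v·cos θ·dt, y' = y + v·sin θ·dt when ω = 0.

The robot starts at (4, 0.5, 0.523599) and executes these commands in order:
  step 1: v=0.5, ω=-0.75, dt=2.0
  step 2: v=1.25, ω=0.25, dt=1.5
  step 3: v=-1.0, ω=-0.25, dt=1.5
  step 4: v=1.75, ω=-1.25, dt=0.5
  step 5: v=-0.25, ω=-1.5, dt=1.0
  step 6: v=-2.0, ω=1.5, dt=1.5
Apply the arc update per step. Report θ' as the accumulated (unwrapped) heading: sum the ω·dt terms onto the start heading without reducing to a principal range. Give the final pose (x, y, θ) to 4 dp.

step 1: θ'=-0.9764 (R=-0.6667) → pose (4.8857, 0.2960, -0.9764)
step 2: θ'=-0.6014 (R=5.0000) → pose (6.1991, -1.0267, -0.6014)
step 3: θ'=-0.9764 (R=4.0000) → pose (5.1483, 0.0315, -0.9764)
step 4: θ'=-1.6014 (R=-1.4000) → pose (5.3878, -0.7954, -1.6014)
step 5: θ'=-3.1014 (R=0.1667) → pose (5.5477, -0.6340, -3.1014)
step 6: θ'=-0.8514 (R=-1.3333) → pose (6.4971, 1.5769, -0.8514)

(6.4971, 1.5769, -0.8514)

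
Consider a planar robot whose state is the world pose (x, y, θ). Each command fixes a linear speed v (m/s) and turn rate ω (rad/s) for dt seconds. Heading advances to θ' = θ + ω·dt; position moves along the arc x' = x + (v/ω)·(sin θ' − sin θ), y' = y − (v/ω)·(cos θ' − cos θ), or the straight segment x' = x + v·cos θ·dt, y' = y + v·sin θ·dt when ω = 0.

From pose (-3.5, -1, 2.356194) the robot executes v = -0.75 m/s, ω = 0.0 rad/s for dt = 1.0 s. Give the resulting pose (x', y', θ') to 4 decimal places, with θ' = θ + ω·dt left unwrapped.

(-2.9697, -1.5303, 2.3562)

θ' = 2.3562 + 0.0·1.0 = 2.3562
ω = 0 → straight: x' = -3.5 + -0.75·cos(2.3562)·1.0 = -2.9697
y' = -1 + -0.75·sin(2.3562)·1.0 = -1.5303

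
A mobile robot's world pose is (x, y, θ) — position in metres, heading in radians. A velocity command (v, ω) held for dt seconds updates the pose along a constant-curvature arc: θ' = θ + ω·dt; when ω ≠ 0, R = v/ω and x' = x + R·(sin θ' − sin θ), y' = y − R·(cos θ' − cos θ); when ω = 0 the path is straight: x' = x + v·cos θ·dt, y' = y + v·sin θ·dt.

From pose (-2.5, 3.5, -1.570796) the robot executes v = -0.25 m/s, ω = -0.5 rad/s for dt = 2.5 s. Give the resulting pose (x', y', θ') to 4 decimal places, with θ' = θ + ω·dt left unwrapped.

(-2.1577, 3.9745, -2.8208)

θ' = -1.5708 + -0.5·2.5 = -2.8208
R = v/ω = -0.25/-0.5 = 0.5000
x' = -2.5 + 0.5000·(sin -2.8208 − sin -1.5708) = -2.1577
y' = 3.5 − 0.5000·(cos -2.8208 − cos -1.5708) = 3.9745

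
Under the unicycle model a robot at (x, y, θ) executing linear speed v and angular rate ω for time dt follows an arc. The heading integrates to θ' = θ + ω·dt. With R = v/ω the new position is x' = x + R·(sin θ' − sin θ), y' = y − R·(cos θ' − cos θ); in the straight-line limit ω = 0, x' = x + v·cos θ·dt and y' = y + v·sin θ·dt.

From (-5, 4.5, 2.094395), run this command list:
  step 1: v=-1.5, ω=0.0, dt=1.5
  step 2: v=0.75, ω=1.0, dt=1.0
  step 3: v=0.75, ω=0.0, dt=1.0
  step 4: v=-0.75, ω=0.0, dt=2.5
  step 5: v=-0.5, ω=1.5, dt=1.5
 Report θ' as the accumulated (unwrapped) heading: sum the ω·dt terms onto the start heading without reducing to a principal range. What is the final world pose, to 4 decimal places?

(-3.0807, 3.4024, 5.3444)

step 1: θ'=2.0944 (straight) → pose (-3.8750, 2.5514, 2.0944)
step 2: θ'=3.0944 (R=0.7500) → pose (-4.4891, 2.9256, 3.0944)
step 3: θ'=3.0944 (straight) → pose (-5.2383, 2.9610, 3.0944)
step 4: θ'=3.0944 (straight) → pose (-3.3654, 2.8725, 3.0944)
step 5: θ'=5.3444 (R=-0.3333) → pose (-3.0807, 3.4024, 5.3444)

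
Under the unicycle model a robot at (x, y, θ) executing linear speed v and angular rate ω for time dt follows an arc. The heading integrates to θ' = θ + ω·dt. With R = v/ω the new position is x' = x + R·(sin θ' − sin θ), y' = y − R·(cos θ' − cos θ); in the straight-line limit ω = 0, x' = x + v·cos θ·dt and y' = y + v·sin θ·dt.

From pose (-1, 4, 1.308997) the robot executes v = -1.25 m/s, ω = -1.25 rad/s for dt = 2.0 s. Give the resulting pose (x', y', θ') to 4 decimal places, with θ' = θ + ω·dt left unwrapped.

θ' = 1.3090 + -1.25·2.0 = -1.1910
R = v/ω = -1.25/-1.25 = 1.0000
x' = -1 + 1.0000·(sin -1.1910 − sin 1.3090) = -2.8947
y' = 4 − 1.0000·(cos -1.1910 − cos 1.3090) = 3.8881

(-2.8947, 3.8881, -1.1910)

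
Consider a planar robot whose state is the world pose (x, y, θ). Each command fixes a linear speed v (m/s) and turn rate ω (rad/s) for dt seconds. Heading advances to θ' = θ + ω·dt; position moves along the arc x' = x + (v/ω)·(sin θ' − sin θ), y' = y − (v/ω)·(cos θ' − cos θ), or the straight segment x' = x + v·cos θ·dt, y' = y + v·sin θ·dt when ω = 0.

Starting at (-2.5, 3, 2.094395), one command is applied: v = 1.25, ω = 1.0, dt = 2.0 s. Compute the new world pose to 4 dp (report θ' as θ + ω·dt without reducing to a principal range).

(-4.6013, 3.0993, 4.0944)

θ' = 2.0944 + 1.0·2.0 = 4.0944
R = v/ω = 1.25/1.0 = 1.2500
x' = -2.5 + 1.2500·(sin 4.0944 − sin 2.0944) = -4.6013
y' = 3 − 1.2500·(cos 4.0944 − cos 2.0944) = 3.0993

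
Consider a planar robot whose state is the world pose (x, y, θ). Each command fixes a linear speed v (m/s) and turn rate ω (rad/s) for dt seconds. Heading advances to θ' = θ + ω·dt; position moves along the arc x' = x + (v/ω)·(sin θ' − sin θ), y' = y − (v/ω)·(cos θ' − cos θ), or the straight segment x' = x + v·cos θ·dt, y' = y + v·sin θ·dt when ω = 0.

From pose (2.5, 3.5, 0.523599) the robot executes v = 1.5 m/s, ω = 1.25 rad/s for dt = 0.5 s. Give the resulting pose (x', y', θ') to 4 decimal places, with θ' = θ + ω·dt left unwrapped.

θ' = 0.5236 + 1.25·0.5 = 1.1486
R = v/ω = 1.5/1.25 = 1.2000
x' = 2.5 + 1.2000·(sin 1.1486 − sin 0.5236) = 2.9946
y' = 3.5 − 1.2000·(cos 1.1486 − cos 0.5236) = 4.0475

(2.9946, 4.0475, 1.1486)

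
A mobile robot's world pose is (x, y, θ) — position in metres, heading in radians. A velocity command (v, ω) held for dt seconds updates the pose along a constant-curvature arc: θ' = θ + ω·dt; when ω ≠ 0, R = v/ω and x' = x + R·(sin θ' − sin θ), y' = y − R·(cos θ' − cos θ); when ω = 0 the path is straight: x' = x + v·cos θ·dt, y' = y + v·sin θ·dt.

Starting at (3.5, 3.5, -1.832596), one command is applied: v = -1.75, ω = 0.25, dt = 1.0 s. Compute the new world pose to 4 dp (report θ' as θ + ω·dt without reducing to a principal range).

(3.7380, 5.2291, -1.5826)

θ' = -1.8326 + 0.25·1.0 = -1.5826
R = v/ω = -1.75/0.25 = -7.0000
x' = 3.5 + -7.0000·(sin -1.5826 − sin -1.8326) = 3.7380
y' = 3.5 − -7.0000·(cos -1.5826 − cos -1.8326) = 5.2291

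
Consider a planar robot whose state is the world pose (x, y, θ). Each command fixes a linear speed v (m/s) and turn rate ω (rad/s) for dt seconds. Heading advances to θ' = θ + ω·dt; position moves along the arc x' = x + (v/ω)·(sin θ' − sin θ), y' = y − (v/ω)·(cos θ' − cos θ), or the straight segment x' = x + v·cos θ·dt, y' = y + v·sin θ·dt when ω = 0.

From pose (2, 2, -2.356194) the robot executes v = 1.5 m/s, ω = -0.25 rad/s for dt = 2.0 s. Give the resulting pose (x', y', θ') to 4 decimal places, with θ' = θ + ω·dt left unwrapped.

(-0.5534, 0.4853, -2.8562)

θ' = -2.3562 + -0.25·2.0 = -2.8562
R = v/ω = 1.5/-0.25 = -6.0000
x' = 2 + -6.0000·(sin -2.8562 − sin -2.3562) = -0.5534
y' = 2 − -6.0000·(cos -2.8562 − cos -2.3562) = 0.4853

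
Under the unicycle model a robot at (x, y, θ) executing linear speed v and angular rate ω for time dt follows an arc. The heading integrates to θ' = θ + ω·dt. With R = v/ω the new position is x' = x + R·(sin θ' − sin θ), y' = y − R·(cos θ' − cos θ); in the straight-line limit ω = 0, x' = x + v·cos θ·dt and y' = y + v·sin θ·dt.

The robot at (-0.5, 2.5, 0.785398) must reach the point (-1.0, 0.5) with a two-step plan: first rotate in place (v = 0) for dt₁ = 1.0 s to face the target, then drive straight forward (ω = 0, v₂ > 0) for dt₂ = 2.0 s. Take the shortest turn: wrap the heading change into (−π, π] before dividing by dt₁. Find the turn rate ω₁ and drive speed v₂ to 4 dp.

heading to target = atan2(0.5−2.5, -1−-0.5) = -1.8158
Δθ = wrap(-1.8158 − 0.7854) = -2.6012; ω₁ = Δθ/dt₁ = -2.6012
distance = √((-1−-0.5)² + (0.5−2.5)²) = 2.0616; v₂ = distance/dt₂ = 1.0308

ω₁ = -2.6012, v₂ = 1.0308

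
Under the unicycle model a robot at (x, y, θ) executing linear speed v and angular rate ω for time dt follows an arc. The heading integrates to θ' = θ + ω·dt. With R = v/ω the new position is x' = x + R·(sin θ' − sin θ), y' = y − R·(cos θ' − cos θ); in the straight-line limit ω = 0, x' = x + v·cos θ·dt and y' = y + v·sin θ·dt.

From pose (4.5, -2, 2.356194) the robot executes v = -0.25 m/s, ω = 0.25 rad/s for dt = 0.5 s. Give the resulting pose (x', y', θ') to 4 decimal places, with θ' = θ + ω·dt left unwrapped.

(4.5937, -2.0826, 2.4812)

θ' = 2.3562 + 0.25·0.5 = 2.4812
R = v/ω = -0.25/0.25 = -1.0000
x' = 4.5 + -1.0000·(sin 2.4812 − sin 2.3562) = 4.5937
y' = -2 − -1.0000·(cos 2.4812 − cos 2.3562) = -2.0826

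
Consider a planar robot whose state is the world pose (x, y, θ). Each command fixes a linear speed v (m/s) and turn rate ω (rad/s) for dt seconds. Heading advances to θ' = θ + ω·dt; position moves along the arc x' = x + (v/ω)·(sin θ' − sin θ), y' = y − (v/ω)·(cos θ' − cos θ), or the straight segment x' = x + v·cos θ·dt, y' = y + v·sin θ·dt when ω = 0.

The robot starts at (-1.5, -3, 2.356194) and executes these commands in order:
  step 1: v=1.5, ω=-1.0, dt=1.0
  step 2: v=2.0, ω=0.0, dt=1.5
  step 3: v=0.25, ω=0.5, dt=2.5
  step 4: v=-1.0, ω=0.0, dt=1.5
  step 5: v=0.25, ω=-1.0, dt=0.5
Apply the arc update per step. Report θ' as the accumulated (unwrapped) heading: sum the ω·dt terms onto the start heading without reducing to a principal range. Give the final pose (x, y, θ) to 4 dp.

step 1: θ'=1.3562 (R=-1.5000) → pose (-1.9049, -1.6199, 1.3562)
step 2: θ'=1.3562 (straight) → pose (-1.2661, 1.3113, 1.3562)
step 3: θ'=2.6062 (R=0.5000) → pose (-1.4995, 1.8478, 2.6062)
step 4: θ'=2.6062 (straight) → pose (-0.2094, 1.0825, 2.6062)
step 5: θ'=2.1062 (R=-0.2500) → pose (-0.2969, 1.1700, 2.1062)

(-0.2969, 1.1700, 2.1062)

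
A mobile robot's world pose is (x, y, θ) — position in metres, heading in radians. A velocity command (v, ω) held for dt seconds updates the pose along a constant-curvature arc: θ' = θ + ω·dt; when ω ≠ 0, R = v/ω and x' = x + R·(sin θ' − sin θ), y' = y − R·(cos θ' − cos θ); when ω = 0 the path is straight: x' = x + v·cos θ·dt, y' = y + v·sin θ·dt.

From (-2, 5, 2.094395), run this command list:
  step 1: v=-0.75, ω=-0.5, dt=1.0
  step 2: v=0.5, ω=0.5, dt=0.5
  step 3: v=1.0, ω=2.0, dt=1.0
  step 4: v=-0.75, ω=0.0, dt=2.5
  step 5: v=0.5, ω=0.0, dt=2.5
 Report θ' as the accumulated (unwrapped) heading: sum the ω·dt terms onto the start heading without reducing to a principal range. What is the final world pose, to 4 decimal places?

(-2.1641, 5.1824, 3.8444)

step 1: θ'=1.5944 (R=1.5000) → pose (-1.7995, 4.2854, 1.5944)
step 2: θ'=1.8444 (R=1.0000) → pose (-1.8364, 4.5320, 1.8444)
step 3: θ'=3.8444 (R=0.5000) → pose (-2.6410, 4.7784, 3.8444)
step 4: θ'=3.8444 (straight) → pose (-1.2103, 5.9903, 3.8444)
step 5: θ'=3.8444 (straight) → pose (-2.1641, 5.1824, 3.8444)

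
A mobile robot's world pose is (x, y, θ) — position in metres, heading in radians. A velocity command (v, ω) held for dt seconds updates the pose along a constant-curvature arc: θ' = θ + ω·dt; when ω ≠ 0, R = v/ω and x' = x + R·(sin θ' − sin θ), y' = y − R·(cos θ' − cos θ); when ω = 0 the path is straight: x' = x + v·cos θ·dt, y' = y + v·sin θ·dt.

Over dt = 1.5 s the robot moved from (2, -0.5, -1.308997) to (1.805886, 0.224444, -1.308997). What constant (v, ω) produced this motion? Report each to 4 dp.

v = -0.5000, ω = 0.0000

Δθ = -1.308997 − -1.308997 = 0.000000
ω = Δθ/dt = 0.000000/1.5 = 0.0000
ω = 0 → v = (Δx·cos θ + Δy·sin θ)/dt = -0.5000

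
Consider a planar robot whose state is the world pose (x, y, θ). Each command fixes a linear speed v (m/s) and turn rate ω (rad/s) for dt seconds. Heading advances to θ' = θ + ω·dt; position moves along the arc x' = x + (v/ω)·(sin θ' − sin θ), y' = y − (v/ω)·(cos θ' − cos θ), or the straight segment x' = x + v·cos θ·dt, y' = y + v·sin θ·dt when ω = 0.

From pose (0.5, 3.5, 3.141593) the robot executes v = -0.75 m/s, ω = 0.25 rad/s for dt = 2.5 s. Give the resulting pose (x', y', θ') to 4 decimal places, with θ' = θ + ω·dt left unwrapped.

θ' = 3.1416 + 0.25·2.5 = 3.7666
R = v/ω = -0.75/0.25 = -3.0000
x' = 0.5 + -3.0000·(sin 3.7666 − sin 3.1416) = 2.2553
y' = 3.5 − -3.0000·(cos 3.7666 − cos 3.1416) = 4.0671

(2.2553, 4.0671, 3.7666)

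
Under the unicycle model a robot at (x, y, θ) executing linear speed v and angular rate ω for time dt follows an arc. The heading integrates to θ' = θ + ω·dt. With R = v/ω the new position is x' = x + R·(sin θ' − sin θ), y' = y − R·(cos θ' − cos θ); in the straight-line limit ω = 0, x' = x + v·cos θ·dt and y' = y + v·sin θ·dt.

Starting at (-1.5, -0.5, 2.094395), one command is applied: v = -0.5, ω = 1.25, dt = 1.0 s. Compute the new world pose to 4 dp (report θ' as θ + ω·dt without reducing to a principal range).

(-1.0730, -0.6918, 3.3444)

θ' = 2.0944 + 1.25·1.0 = 3.3444
R = v/ω = -0.5/1.25 = -0.4000
x' = -1.5 + -0.4000·(sin 3.3444 − sin 2.0944) = -1.0730
y' = -0.5 − -0.4000·(cos 3.3444 − cos 2.0944) = -0.6918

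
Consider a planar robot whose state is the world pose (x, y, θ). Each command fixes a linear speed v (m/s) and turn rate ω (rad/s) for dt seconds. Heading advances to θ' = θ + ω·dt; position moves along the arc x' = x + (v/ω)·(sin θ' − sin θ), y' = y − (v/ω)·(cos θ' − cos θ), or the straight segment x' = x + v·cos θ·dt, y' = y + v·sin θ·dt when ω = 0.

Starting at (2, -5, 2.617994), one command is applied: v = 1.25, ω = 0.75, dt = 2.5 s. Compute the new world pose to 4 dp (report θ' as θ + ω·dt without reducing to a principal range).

(-0.4600, -6.0806, 4.4930)

θ' = 2.6180 + 0.75·2.5 = 4.4930
R = v/ω = 1.25/0.75 = 1.6667
x' = 2 + 1.6667·(sin 4.4930 − sin 2.6180) = -0.4600
y' = -5 − 1.6667·(cos 4.4930 − cos 2.6180) = -6.0806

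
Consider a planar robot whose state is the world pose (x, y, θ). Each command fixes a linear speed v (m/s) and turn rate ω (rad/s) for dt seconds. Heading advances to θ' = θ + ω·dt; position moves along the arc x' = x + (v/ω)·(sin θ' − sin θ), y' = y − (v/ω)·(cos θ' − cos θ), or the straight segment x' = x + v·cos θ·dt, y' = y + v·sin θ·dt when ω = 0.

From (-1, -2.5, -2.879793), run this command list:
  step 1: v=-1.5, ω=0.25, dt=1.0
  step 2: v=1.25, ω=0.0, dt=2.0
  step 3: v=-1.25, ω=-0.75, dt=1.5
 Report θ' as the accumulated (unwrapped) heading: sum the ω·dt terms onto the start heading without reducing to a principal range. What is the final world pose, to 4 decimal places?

(-0.0187, -3.2501, -3.7548)

step 1: θ'=-2.6298 (R=-6.0000) → pose (0.3856, -1.9356, -2.6298)
step 2: θ'=-2.6298 (straight) → pose (-1.7941, -3.1600, -2.6298)
step 3: θ'=-3.7548 (R=1.6667) → pose (-0.0187, -3.2501, -3.7548)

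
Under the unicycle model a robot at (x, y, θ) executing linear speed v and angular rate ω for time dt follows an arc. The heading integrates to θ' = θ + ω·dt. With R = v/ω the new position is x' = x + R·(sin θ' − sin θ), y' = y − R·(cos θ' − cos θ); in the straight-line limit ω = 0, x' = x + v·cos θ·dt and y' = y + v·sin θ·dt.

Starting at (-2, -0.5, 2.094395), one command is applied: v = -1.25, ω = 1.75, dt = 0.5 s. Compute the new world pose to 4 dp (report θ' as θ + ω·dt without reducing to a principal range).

θ' = 2.0944 + 1.75·0.5 = 2.9694
R = v/ω = -1.25/1.75 = -0.7143
x' = -2 + -0.7143·(sin 2.9694 − sin 2.0944) = -1.5038
y' = -0.5 − -0.7143·(cos 2.9694 − cos 2.0944) = -0.8466

(-1.5038, -0.8466, 2.9694)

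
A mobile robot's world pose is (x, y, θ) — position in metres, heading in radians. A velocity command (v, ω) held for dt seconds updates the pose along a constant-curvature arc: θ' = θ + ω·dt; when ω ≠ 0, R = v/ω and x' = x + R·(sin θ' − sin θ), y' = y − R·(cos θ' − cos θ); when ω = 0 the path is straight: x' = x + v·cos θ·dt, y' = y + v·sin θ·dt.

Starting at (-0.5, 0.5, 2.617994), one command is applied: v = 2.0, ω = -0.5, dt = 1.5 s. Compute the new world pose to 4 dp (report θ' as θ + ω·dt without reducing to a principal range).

(-2.3246, 2.7927, 1.8680)

θ' = 2.6180 + -0.5·1.5 = 1.8680
R = v/ω = 2.0/-0.5 = -4.0000
x' = -0.5 + -4.0000·(sin 1.8680 − sin 2.6180) = -2.3246
y' = 0.5 − -4.0000·(cos 1.8680 − cos 2.6180) = 2.7927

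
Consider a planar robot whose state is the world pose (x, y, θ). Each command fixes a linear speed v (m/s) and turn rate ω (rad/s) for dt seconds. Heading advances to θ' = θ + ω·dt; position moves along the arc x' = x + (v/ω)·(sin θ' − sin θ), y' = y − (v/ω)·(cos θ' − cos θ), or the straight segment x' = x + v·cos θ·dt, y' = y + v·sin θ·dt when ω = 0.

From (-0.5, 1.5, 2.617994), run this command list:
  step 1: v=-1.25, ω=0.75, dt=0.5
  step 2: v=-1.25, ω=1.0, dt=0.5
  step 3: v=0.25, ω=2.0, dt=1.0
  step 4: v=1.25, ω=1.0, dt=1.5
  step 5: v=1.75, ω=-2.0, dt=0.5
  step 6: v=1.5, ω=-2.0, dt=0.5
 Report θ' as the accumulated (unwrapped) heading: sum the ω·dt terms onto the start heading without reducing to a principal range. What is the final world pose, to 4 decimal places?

step 1: θ'=2.9930 (R=-1.6667) → pose (0.0866, 1.2951, 2.9930)
step 2: θ'=3.4930 (R=-1.2500) → pose (0.7019, 1.3577, 3.4930)
step 3: θ'=5.4930 (R=0.1250) → pose (0.6561, 1.1524, 5.4930)
step 4: θ'=6.9930 (R=1.2500) → pose (2.3588, 1.0839, 6.9930)
step 5: θ'=5.9930 (R=-0.8750) → pose (3.1794, 1.2586, 5.9930)
step 6: θ'=4.9930 (R=-0.7500) → pose (3.6855, 0.7477, 4.9930)

(3.6855, 0.7477, 4.9930)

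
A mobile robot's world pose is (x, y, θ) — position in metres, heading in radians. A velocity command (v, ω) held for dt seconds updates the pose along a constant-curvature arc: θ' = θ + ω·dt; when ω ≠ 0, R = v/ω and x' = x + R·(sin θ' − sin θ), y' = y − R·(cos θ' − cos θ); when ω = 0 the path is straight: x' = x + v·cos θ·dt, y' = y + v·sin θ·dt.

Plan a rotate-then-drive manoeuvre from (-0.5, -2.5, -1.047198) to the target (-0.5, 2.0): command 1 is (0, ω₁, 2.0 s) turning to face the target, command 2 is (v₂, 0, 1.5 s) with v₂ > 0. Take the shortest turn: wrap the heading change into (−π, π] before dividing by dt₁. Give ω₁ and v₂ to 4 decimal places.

heading to target = atan2(2−-2.5, -0.5−-0.5) = 1.5708
Δθ = wrap(1.5708 − -1.0472) = 2.6180; ω₁ = Δθ/dt₁ = 1.3090
distance = √((-0.5−-0.5)² + (2−-2.5)²) = 4.5000; v₂ = distance/dt₂ = 3.0000

ω₁ = 1.3090, v₂ = 3.0000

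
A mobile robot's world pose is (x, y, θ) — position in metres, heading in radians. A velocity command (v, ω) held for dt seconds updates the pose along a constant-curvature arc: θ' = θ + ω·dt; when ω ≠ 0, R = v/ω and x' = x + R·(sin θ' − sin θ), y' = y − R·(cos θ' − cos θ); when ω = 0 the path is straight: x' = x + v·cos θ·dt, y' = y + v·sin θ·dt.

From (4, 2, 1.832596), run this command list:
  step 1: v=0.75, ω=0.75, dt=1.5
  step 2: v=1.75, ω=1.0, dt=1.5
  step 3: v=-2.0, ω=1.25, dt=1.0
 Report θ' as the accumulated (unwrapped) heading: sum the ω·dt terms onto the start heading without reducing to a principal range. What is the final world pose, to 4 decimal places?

step 1: θ'=2.9576 (R=1.0000) → pose (3.2170, 2.7243, 2.9576)
step 2: θ'=4.4576 (R=1.7500) → pose (1.2034, 1.4449, 4.4576)
step 3: θ'=5.7076 (R=-1.6000) → pose (0.5259, 3.1904, 5.7076)

(0.5259, 3.1904, 5.7076)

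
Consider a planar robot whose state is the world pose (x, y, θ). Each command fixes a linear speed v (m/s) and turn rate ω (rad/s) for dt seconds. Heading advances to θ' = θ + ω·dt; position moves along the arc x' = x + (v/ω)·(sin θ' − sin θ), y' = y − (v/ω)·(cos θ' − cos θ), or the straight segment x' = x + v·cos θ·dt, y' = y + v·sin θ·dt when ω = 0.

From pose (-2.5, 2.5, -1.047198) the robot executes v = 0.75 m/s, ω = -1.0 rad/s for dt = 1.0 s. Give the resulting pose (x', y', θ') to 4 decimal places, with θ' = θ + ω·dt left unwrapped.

θ' = -1.0472 + -1.0·1.0 = -2.0472
R = v/ω = 0.75/-1.0 = -0.7500
x' = -2.5 + -0.7500·(sin -2.0472 − sin -1.0472) = -2.4830
y' = 2.5 − -0.7500·(cos -2.0472 − cos -1.0472) = 1.7811

(-2.4830, 1.7811, -2.0472)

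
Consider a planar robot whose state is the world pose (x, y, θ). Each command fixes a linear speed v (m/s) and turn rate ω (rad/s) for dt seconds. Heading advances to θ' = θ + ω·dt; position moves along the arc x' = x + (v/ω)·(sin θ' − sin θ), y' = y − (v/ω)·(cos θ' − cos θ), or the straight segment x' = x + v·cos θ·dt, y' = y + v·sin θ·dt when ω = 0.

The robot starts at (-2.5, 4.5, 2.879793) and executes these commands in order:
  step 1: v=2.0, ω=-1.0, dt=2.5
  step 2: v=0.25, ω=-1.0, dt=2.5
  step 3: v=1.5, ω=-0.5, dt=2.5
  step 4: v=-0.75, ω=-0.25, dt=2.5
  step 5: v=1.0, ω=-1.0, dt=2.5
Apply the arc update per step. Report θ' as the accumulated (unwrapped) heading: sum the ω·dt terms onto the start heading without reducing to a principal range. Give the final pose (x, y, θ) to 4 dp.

step 1: θ'=0.3798 (R=-2.0000) → pose (-2.7238, 8.2893, 0.3798)
step 2: θ'=-2.1202 (R=-0.2500) → pose (-2.4179, 7.9266, -2.1202)
step 3: θ'=-3.3702 (R=-3.0000) → pose (-5.6563, 6.5712, -3.3702)
step 4: θ'=-3.9952 (R=3.0000) → pose (-4.0752, 5.6211, -3.9952)
step 5: θ'=-6.4952 (R=-1.0000) → pose (-3.1111, 7.2559, -6.4952)

(-3.1111, 7.2559, -6.4952)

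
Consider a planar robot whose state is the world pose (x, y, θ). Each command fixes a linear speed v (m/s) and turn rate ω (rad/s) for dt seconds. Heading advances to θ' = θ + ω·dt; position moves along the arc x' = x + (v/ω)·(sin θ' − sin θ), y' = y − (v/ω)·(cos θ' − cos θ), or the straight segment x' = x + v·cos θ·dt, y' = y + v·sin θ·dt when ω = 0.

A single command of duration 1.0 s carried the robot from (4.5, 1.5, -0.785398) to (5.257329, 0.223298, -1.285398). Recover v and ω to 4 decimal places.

Δθ = -1.285398 − -0.785398 = -0.500000
ω = Δθ/dt = -0.500000/1.0 = -0.5000
R = −Δy/(cos θ' − cos θ) = -3.0000
v = R·ω = -3.0000·-0.5000 = 1.5000

v = 1.5000, ω = -0.5000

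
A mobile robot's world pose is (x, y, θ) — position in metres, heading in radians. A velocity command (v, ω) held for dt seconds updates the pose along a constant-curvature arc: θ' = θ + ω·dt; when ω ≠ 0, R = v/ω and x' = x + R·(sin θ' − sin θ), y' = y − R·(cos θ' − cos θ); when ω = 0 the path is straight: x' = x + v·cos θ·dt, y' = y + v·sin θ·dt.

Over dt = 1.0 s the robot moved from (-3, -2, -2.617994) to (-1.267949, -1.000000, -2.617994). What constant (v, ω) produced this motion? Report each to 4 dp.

Δθ = -2.617994 − -2.617994 = 0.000000
ω = Δθ/dt = 0.000000/1.0 = 0.0000
ω = 0 → v = (Δx·cos θ + Δy·sin θ)/dt = -2.0000

v = -2.0000, ω = 0.0000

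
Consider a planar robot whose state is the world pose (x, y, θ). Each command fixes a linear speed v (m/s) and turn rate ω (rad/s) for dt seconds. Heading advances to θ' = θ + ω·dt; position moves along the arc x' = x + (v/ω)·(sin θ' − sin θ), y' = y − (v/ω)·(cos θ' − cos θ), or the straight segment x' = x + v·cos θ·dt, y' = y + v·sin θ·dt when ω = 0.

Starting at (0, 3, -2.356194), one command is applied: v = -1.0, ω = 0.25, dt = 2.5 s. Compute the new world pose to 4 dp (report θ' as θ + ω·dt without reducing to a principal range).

θ' = -2.3562 + 0.25·2.5 = -1.7312
R = v/ω = -1.0/0.25 = -4.0000
x' = 0 + -4.0000·(sin -1.7312 − sin -2.3562) = 1.1202
y' = 3 − -4.0000·(cos -1.7312 − cos -2.3562) = 5.1896

(1.1202, 5.1896, -1.7312)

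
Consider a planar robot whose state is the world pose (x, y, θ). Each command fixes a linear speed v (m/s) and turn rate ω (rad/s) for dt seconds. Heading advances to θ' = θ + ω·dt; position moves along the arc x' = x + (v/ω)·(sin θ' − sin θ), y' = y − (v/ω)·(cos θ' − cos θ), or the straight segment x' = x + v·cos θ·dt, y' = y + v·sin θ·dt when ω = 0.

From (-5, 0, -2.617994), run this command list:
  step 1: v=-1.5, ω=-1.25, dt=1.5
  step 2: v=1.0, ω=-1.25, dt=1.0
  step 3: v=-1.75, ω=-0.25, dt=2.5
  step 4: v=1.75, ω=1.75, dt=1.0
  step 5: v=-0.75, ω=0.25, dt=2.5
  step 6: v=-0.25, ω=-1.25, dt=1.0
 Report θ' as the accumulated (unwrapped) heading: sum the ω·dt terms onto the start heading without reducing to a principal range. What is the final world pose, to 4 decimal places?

(-5.2201, -1.7258, -5.2430)

step 1: θ'=-4.4930 (R=1.2000) → pose (-3.2288, -0.7781, -4.4930)
step 2: θ'=-5.7430 (R=-0.8000) → pose (-2.8594, 0.0821, -5.7430)
step 3: θ'=-6.3680 (R=7.0000) → pose (-7.0524, -0.8894, -6.3680)
step 4: θ'=-4.6180 (R=1.0000) → pose (-5.9722, 0.2012, -4.6180)
step 5: θ'=-3.9930 (R=-3.0000) → pose (-5.2421, -1.4928, -3.9930)
step 6: θ'=-5.2430 (R=0.2000) → pose (-5.2201, -1.7258, -5.2430)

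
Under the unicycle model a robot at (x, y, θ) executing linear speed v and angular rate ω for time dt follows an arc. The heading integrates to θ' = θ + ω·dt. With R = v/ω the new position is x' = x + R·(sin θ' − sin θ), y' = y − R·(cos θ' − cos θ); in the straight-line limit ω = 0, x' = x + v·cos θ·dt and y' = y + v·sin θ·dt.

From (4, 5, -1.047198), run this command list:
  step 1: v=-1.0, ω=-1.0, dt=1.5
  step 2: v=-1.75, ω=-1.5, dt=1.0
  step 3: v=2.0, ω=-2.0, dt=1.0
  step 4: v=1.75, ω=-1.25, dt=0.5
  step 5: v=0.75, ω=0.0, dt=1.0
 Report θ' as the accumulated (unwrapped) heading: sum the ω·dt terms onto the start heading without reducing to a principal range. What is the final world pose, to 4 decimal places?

step 1: θ'=-2.5472 (R=1.0000) → pose (4.3060, 6.3285, -2.5472)
step 2: θ'=-4.0472 (R=1.1667) → pose (5.8773, 6.0820, -4.0472)
step 3: θ'=-6.0472 (R=-1.0000) → pose (6.4303, 7.6715, -6.0472)
step 4: θ'=-6.6722 (R=-1.4000) → pose (7.2886, 7.6057, -6.6722)
step 5: θ'=-6.6722 (straight) → pose (7.9826, 7.3212, -6.6722)

(7.9826, 7.3212, -6.6722)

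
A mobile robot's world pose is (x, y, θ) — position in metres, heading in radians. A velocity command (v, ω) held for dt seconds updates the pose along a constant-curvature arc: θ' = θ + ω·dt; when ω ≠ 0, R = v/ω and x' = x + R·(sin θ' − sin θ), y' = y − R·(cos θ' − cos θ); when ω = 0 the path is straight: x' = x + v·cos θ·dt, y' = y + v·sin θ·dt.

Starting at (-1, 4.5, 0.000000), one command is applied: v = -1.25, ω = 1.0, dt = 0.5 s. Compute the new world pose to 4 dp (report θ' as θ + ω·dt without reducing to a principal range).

θ' = 0.0000 + 1.0·0.5 = 0.5000
R = v/ω = -1.25/1.0 = -1.2500
x' = -1 + -1.2500·(sin 0.5000 − sin 0.0000) = -1.5993
y' = 4.5 − -1.2500·(cos 0.5000 − cos 0.0000) = 4.3470

(-1.5993, 4.3470, 0.5000)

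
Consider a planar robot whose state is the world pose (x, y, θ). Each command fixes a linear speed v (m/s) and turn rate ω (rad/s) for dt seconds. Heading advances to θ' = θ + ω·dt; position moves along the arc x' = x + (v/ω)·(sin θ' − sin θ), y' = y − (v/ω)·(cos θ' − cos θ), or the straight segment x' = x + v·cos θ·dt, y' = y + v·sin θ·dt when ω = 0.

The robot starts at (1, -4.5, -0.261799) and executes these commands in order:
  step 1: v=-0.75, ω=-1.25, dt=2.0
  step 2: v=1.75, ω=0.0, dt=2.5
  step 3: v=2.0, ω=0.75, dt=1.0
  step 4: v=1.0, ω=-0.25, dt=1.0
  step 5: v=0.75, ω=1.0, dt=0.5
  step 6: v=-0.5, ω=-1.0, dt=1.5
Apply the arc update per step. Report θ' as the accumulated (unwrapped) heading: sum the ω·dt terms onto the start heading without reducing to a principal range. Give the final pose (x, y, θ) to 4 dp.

step 1: θ'=-2.7618 (R=0.6000) → pose (0.9329, -3.3632, -2.7618)
step 2: θ'=-2.7618 (straight) → pose (-3.1304, -4.9851, -2.7618)
step 3: θ'=-2.0118 (R=2.6667) → pose (-4.5533, -6.3235, -2.0118)
step 4: θ'=-2.2618 (R=-4.0000) → pose (-5.0882, -7.1654, -2.2618)
step 5: θ'=-1.7618 (R=0.7500) → pose (-5.2466, -7.5010, -1.7618)
step 6: θ'=-3.2618 (R=0.5000) → pose (-4.6957, -7.0995, -3.2618)

(-4.6957, -7.0995, -3.2618)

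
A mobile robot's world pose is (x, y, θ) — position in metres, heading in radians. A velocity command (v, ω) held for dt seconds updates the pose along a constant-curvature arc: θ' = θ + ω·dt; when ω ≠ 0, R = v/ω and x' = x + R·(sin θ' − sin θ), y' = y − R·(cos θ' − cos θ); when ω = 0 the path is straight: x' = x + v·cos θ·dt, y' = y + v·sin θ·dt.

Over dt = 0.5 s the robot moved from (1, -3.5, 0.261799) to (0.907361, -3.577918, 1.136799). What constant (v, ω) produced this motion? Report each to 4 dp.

Δθ = 1.136799 − 0.261799 = 0.875000
ω = Δθ/dt = 0.875000/0.5 = 1.7500
R = Δx/(sin θ' − sin θ) = -0.1429
v = R·ω = -0.1429·1.7500 = -0.2500

v = -0.2500, ω = 1.7500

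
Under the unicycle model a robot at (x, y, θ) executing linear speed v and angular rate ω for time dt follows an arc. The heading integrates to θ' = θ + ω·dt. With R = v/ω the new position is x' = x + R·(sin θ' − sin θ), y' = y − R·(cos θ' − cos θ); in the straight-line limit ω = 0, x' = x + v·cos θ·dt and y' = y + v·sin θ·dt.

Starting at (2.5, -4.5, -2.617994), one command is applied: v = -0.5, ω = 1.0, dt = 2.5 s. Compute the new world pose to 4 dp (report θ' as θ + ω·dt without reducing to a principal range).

θ' = -2.6180 + 1.0·2.5 = -0.1180
R = v/ω = -0.5/1.0 = -0.5000
x' = 2.5 + -0.5000·(sin -0.1180 − sin -2.6180) = 2.3089
y' = -4.5 − -0.5000·(cos -0.1180 − cos -2.6180) = -3.5705

(2.3089, -3.5705, -0.1180)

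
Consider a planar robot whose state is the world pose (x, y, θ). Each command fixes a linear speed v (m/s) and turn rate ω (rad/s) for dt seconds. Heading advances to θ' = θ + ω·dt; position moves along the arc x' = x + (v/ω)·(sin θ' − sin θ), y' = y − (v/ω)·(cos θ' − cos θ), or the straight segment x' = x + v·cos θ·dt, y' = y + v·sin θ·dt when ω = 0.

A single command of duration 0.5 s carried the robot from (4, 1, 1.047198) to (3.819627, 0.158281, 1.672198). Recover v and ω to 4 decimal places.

Δθ = 1.672198 − 1.047198 = 0.625000
ω = Δθ/dt = 0.625000/0.5 = 1.2500
R = −Δy/(cos θ' − cos θ) = -1.4000
v = R·ω = -1.4000·1.2500 = -1.7500

v = -1.7500, ω = 1.2500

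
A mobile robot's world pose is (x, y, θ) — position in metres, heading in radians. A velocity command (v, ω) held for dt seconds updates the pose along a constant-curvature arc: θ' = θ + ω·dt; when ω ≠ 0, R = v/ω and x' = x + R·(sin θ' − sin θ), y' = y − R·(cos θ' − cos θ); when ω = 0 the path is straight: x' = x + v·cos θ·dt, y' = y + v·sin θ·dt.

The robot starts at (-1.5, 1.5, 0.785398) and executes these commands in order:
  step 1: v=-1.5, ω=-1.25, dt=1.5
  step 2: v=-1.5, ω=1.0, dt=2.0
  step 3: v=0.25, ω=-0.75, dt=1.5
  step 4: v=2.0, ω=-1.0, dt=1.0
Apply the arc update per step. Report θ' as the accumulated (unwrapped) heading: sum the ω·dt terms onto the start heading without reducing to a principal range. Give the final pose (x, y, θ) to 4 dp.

step 1: θ'=-1.0896 (R=1.2000) → pose (-3.4123, 1.7931, -1.0896)
step 2: θ'=0.9104 (R=-1.5000) → pose (-5.9265, 2.0190, 0.9104)
step 3: θ'=-0.2146 (R=-0.3333) → pose (-5.5923, 2.1402, -0.2146)
step 4: θ'=-1.2146 (R=-2.0000) → pose (-4.1438, 0.8835, -1.2146)

(-4.1438, 0.8835, -1.2146)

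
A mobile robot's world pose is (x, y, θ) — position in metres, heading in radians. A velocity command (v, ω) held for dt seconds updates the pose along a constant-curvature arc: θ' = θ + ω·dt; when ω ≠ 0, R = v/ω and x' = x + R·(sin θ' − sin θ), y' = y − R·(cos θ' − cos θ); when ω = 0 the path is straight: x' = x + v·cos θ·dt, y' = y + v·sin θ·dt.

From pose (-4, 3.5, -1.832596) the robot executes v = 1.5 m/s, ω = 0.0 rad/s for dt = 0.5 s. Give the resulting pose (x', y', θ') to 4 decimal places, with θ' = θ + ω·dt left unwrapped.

(-4.1941, 2.7756, -1.8326)

θ' = -1.8326 + 0.0·0.5 = -1.8326
ω = 0 → straight: x' = -4 + 1.5·cos(-1.8326)·0.5 = -4.1941
y' = 3.5 + 1.5·sin(-1.8326)·0.5 = 2.7756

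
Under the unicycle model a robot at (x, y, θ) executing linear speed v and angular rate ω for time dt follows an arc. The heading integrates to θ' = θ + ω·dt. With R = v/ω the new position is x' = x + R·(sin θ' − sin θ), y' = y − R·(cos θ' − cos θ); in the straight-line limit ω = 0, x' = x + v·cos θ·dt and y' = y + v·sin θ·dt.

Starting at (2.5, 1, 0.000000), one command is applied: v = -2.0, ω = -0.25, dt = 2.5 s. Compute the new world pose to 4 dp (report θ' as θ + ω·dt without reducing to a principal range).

(-2.1808, 2.5123, -0.6250)

θ' = 0.0000 + -0.25·2.5 = -0.6250
R = v/ω = -2.0/-0.25 = 8.0000
x' = 2.5 + 8.0000·(sin -0.6250 − sin 0.0000) = -2.1808
y' = 1 − 8.0000·(cos -0.6250 − cos 0.0000) = 2.5123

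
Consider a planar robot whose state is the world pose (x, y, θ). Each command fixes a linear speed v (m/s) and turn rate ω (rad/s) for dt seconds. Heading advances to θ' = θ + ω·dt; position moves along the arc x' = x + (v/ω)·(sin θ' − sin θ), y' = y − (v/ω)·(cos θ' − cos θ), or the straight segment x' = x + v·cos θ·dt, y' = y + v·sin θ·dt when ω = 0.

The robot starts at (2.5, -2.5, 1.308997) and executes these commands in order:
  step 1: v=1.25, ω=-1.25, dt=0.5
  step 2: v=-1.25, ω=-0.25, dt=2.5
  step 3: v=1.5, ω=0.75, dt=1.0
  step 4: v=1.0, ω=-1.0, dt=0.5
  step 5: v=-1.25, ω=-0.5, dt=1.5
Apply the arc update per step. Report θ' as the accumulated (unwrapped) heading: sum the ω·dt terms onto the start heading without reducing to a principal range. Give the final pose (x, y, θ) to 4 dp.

step 1: θ'=0.6840 (R=-1.0000) → pose (2.8340, -1.9838, 0.6840)
step 2: θ'=0.0590 (R=5.0000) → pose (-0.0306, -3.0998, 0.0590)
step 3: θ'=0.8090 (R=2.0000) → pose (1.2986, -2.4837, 0.8090)
step 4: θ'=0.3090 (R=-1.0000) → pose (1.7181, -2.2213, 0.3090)
step 5: θ'=-0.4410 (R=2.5000) → pose (-0.1093, -2.1005, -0.4410)

(-0.1093, -2.1005, -0.4410)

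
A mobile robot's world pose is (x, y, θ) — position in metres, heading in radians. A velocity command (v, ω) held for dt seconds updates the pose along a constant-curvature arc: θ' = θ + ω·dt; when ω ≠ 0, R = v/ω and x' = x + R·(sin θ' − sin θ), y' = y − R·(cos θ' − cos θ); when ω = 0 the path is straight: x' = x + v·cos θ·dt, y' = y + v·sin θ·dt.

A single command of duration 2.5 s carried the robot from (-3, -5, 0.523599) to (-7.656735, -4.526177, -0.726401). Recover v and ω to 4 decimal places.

v = -2.0000, ω = -0.5000

Δθ = -0.726401 − 0.523599 = -1.250000
ω = Δθ/dt = -1.250000/2.5 = -0.5000
R = Δx/(sin θ' − sin θ) = 4.0000
v = R·ω = 4.0000·-0.5000 = -2.0000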